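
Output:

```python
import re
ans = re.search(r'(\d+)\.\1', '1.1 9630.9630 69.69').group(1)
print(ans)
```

The match spans [0:3] → '1.1'.
Captured: group 1 = '1'.

1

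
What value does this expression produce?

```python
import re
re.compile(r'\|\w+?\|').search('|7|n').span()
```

Unlike `match`, `search` isn't anchored — it looks for the pattern anywhere in the string.
The match spans [0:3] → '|7|'.

(0, 3)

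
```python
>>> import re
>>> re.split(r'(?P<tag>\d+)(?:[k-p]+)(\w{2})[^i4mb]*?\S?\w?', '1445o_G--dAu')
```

['', '1445', '_G', '-dAu']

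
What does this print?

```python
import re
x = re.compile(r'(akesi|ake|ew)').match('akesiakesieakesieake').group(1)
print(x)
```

akesi

The regex engine tests alternatives in the order written; an earlier branch that matches wins even if a later one would match more.
With `match`, the pattern is implicitly anchored at the beginning.
The match spans [0:5] → 'akesi'.
Captured: group 1 = 'akesi'.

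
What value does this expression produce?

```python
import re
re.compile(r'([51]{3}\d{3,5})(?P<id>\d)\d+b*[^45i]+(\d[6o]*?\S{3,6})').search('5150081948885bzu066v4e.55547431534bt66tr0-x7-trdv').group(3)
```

'4e.5554'

The pattern matches exactly 3 of one of [51], then 3 to 5 of a digit (captured); then a digit (captured as 'id'); then one or more of a digit, then zero or more of a literal 'b', then one or more of any character except [45i]; then a digit, then zero or more of one of [6o] (lazy), then 3 to 6 of a non-whitespace character (captured).
`re.search` tries every starting position until one works.
The match spans [0:27] → '5150081948885bzu066v4e.5554'.
Captured: group 1 = '51500819', group 2 = '4', group 3 = '4e.5554'.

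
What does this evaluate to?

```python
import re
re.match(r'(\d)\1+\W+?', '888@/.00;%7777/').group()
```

'888@'

With `match`, the pattern is implicitly anchored at the beginning.
The match spans [0:4] → '888@'.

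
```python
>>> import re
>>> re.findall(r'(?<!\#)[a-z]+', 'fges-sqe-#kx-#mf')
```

['fges', 'sqe', 'x', 'f']

The negative lookaround is zero-width — it rules out positions where the adjacent text would match, without consuming anything.
No capturing groups, so `findall` returns the 4 full match strings.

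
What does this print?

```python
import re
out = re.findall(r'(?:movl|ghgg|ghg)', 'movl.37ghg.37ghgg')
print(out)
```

['movl', 'ghg', 'ghgg']

Branches in `(...|...)` are attempted left-to-right; the first branch that allows the whole pattern to succeed is taken.
Matches: at [0:4] → 'movl'; at [7:10] → 'ghg'; at [13:17] → 'ghgg'.
Since nothing is captured, `findall` lists the 3 matched substrings directly.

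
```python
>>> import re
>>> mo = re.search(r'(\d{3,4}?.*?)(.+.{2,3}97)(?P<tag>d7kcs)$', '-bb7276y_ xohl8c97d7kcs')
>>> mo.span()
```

(3, 23)

Pattern: 3 to 4 of a digit (lazy), then zero or more of any character (lazy) (captured); then one or more of any character, then 2 to 3 of any character, then the literal '97' (captured); then the literal 'd7k', then the literal 'cs' (captured as 'tag'); then anchored at the end.
`re.search` scans for the first position where the pattern succeeds.
The match spans [3:23] → '7276y_ xohl8c97d7kcs'.
Captured: group 1 = '727', group 2 = '6y_ xohl8c97', group 3 = 'd7kcs'.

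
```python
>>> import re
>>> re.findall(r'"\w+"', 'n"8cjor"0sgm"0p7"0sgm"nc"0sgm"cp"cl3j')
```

Walking the string: at [1:8] → '"8cjor"'; at [12:17] → '"0p7"'; at [21:25] → '"nc"'; at [29:33] → '"cp"'.
No capturing groups, so `findall` returns the 4 full match strings.

['"8cjor"', '"0p7"', '"nc"', '"cp"']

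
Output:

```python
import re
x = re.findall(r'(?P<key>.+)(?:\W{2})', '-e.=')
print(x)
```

['-e']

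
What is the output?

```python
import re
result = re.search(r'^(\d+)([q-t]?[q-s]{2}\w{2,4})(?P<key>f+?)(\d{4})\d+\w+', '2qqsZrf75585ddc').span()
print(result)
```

The match spans [0:15] → '2qqsZrf75585ddc'.

(0, 15)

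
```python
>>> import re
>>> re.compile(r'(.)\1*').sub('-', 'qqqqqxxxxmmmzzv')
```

'-----'

The backreference `\1` re-matches whatever the first group consumed, character for character.
Matches: at [0:5] → 'qqqqq'; at [5:9] → 'xxxx'; at [9:12] → 'mmm'; at [12:14] → 'zz'; at [14:15] → 'v'.
Every occurrence is swapped for '-'.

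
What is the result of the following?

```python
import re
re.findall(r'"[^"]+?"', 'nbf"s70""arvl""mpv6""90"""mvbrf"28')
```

['"s70"', '"arvl"', '"mpv6"', '"90"', '"mvbrf"']

With no groups in the pattern, `findall` gives back each whole match — 5 here.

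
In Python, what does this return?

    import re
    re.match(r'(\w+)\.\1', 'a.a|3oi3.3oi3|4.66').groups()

The match spans [0:3] → 'a.a'.
Captured: group 1 = 'a'.

('a',)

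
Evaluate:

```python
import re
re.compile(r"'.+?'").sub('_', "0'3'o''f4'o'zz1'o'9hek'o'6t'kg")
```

A non-greedy quantifier consumes as few characters as it can — just enough that the remainder of the pattern still matches from where it stops; whatever follows it matches normally.
Matches: at [1:4] → "'3'"; at [5:10] → "''f4'"; at [11:16] → "'zz1'"; at [17:23] → "'9hek'"; at [24:28] → "'6t'".
Every occurrence is swapped for '_'.

'0_o_o_o_o_kg'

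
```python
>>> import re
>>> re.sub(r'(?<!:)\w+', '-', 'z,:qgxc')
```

The negative lookahead/lookbehind blocks any match where the forbidden context is present.
Matches: at [0:1] → 'z'; at [4:7] → 'gxc'.
Each match is replaced by '-'.

'-,:q-'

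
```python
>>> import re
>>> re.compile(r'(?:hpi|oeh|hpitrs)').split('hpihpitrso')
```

The regex engine tests alternatives in the order written; an earlier branch that matches wins even if a later one would match more.
Matches to split on: at [0:3] → 'hpi'; at [3:6] → 'hpi'.
`split` removes every match and returns the 3 fragments in between.

['', '', 'trso']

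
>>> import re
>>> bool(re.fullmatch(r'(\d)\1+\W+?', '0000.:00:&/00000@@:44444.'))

`re.fullmatch` is like wrapping the pattern in `^…$` (in single-line mode).
Here there's no way to consume every character, so the call returns None, and `bool(None)` is False.

False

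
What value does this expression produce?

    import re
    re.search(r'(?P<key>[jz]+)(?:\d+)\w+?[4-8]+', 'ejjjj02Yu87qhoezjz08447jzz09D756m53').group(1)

'jjjj'

The match spans [1:11] → 'jjjj02Yu87'.
Captured: group 1 = 'jjjj'.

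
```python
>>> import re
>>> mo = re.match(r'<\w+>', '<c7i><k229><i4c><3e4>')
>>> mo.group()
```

`re.match` only tries the pattern at the start of the string.
The match spans [0:5] → '<c7i>'.

'<c7i>'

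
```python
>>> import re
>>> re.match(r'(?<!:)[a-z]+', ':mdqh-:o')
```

None

A negative assertion filters positions out without eating any characters.
`re.match` won't scan ahead — the pattern has to work from the very first character.
Here position 0 doesn't satisfy it, so the call returns None.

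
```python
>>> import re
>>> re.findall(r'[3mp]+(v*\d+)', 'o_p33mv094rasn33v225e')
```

['v094', 'v225']

This matches one or more of one of [3mp]; then zero or more of the literal 'v', then one or more of a digit (captured).
Walking the string: at [2:10] match 'p33mv094', group 1 = 'v094'; at [14:20] match '33v225', group 1 = 'v225'.
One capturing group, so `findall` returns just the captured substring from each match — 2 in all.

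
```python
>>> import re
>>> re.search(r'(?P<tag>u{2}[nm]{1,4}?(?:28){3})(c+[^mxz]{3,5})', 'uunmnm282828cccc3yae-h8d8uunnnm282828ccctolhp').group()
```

'uunmnm282828cccc3yae-'

The pattern matches exactly 2 of a literal 'u', then 1 to 4 of one of [nm] (lazy), then the literal '28' repeated 3 times (captured as 'tag'); then one or more of the literal 'c', then 3 to 5 of any character except [mxz] (captured).
`re.search` scans for the first position where the pattern succeeds.
The match spans [0:21] → 'uunmnm282828cccc3yae-'.
Captured: group 1 = 'uunmnm282828', group 2 = 'cccc3yae-'.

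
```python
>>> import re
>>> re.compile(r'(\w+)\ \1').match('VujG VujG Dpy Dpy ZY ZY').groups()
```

('VujG',)

A backreference is literal: `\1` must see the identical characters the first group matched.
`match` is anchored at position 0; if the pattern doesn't fit there, it returns None.
The match spans [0:9] → 'VujG VujG'.
Captured: group 1 = 'VujG'.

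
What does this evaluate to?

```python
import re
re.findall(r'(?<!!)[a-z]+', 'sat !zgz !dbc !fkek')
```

['sat', 'gz', 'bc', 'kek']

A negative assertion filters positions out without eating any characters.
Since nothing is captured, `findall` lists the 4 matched substrings directly.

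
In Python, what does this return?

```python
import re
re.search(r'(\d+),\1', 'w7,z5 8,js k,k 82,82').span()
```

(15, 20)

`\1` is not a pattern — it's the concrete string captured by group 1, re-applied verbatim.
`search` walks the string left to right and returns the first match it finds.
The match spans [15:20] → '82,82'.
Captured: group 1 = '82'.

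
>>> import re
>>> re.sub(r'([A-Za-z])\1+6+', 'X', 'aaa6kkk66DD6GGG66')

'XXXX'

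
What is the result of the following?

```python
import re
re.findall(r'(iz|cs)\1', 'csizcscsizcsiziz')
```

['cs', 'iz']

After group 1 captures some text, `\1` only succeeds where that same text appears again.
Matches: at [4:8] match 'cscs', group 1 = 'cs'; at [12:16] match 'iziz', group 1 = 'iz'.
One capturing group, so `findall` returns just the captured substring from each match — 2 in all.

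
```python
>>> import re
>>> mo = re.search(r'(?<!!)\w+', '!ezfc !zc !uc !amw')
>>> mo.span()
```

Because the assertion is negative and zero-width, positions next to the forbidden text are skipped.
`re.search` tries every starting position until one works.
The match spans [2:5] → 'zfc'.

(2, 5)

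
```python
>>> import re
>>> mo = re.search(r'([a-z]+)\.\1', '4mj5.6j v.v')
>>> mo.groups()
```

('v',)

The match spans [8:11] → 'v.v'.
Captured: group 1 = 'v'.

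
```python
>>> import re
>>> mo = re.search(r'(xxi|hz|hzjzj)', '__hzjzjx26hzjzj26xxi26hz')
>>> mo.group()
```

Alternation isn't longest-match — the leftmost alternative that fits at this position is chosen.
The match spans [2:4] → 'hz'.

'hz'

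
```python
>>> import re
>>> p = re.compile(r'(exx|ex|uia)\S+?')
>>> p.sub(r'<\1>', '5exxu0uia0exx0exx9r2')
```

Alternation isn't longest-match — the leftmost alternative that fits at this position is chosen.
Matches: at [1:5] → 'exxu'; at [6:10] → 'uia0'; at [10:14] → 'exx0'; at [14:18] → 'exx9'.
The replacement refers to a captured group, so each match is rewritten using its own captured text.

'5<exx>0<uia><exx><exx>r2'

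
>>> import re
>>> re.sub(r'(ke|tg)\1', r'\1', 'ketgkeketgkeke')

'ketgketgke'

`\1` has to match the exact text group 1 already captured.
The replacement refers to a captured group, so each match is rewritten using its own captured text.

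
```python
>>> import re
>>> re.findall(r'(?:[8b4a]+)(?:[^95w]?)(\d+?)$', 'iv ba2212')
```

The pattern matches one or more of one of [8b4a] (non-capturing group); then optionally any character except [95w] (non-capturing group); then one or more of a digit (lazy) (captured); then anchored at the end.
Walking the string: at [3:9] match 'ba2212', group 1 = '212'.
One capturing group, so `findall` returns just the captured substring from the one match — 1 in all.

['212']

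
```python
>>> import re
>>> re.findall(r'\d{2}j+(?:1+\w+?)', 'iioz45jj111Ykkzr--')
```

`findall` yields the raw match text (1 of them) because the pattern has no groups.

['45jj111Y']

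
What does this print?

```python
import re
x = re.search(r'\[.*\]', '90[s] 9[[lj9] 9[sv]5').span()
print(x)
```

(2, 19)

Unlike `match`, `search` isn't anchored — it looks for the pattern anywhere in the string.
The match spans [2:19] → '[s] 9[[lj9] 9[sv]'.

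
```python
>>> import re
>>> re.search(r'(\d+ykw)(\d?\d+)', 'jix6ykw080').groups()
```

('6ykw', '080')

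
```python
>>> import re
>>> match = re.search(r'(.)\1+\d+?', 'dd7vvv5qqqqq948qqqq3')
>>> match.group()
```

'dd7'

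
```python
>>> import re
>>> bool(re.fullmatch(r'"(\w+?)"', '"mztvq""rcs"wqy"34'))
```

`re.fullmatch` is like wrapping the pattern in `^…$` (in single-line mode).
Here the string isn't matched end-to-end, so the call returns None, and `bool(None)` is False.

False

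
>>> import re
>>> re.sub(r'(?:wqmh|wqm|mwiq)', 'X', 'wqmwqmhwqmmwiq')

Alternation isn't longest-match — the leftmost alternative that fits at this position is chosen.
Matches: at [0:3] → 'wqm'; at [3:7] → 'wqmh'; at [7:10] → 'wqm'; at [10:14] → 'mwiq'.
Each match is replaced by 'X'.

'XXXX'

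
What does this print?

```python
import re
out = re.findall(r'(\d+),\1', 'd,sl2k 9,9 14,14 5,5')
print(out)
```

`\1` is not a pattern — it's the concrete string captured by group 1, re-applied verbatim.
Scanning left to right: at [7:10] match '9,9', group 1 = '9'; at [11:16] match '14,14', group 1 = '14'; at [17:20] match '5,5', group 1 = '5'.
Because there's exactly one group, `findall` drops the full match and keeps group 1 from each hit.

['9', '14', '5']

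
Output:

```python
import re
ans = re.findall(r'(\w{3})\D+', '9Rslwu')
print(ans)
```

['9Rs']

One capturing group, so `findall` returns just the captured substring from the one match — 1 in all.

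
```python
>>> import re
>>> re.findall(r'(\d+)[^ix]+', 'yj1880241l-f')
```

['1880241']

The pattern matches one or more of a digit (captured); then one or more of any character except [ix].
Because there's exactly one group, `findall` drops the full match and keeps group 1 from the one hit.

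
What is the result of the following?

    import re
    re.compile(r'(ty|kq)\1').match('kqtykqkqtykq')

`re.match` won't scan ahead — the pattern has to work from the very first character.
Here the pattern fails at index 0, so the call returns None.

None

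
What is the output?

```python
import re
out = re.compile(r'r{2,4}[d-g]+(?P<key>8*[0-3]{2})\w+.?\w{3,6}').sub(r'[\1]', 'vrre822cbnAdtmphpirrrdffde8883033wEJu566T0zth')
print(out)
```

v[822]

Pattern: 2 to 4 of the literal 'r', then one or more of a character in [d-g]; then zero or more of a literal '8', then exactly 2 of a character in [0-3] (captured as 'key'); then one or more of a word character, then optionally any character, then 3 to 6 of a word character.
Matches: at [1:45] → 'rre822cbnAdtmphpirrrdffde8883033wEJu566T0zth'.
Each match is replaced using the text its own group 1 captured.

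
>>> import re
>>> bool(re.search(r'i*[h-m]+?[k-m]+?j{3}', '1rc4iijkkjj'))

The pattern matches zero or more of a literal 'i'; then one or more of a character in [h-m] (lazy); then one or more of a character in [k-m] (lazy); then exactly 3 of a literal 'j'.
`re.search` tries every starting position until one works.
Here no position works, so the call returns None, and `bool(None)` is False.

False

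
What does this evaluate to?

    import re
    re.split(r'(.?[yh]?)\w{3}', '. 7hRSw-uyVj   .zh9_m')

['.', ' ', 'Sw', '-', 'j   ', '.', '_m']

The pattern matches optionally any character, then optionally one of [yh] (captured); then exactly 3 of a word character.
Matches to split on: at [1:5] → ' 7hR'; at [7:11] → '-uyV'; at [15:19] → '.zh9'.
Because the pattern has a capturing group, `split` also inserts each captured text between the pieces.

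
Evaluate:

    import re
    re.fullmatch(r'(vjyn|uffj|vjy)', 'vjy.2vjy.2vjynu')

None

For `fullmatch`, every character of the input must be accounted for by the pattern.
Here the pattern can't cover the whole string, so the call returns None.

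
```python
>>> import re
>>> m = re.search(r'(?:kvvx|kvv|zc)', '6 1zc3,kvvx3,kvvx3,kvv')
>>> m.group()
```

'zc'

`re.search` scans for the first position where the pattern succeeds.
The match spans [3:5] → 'zc'.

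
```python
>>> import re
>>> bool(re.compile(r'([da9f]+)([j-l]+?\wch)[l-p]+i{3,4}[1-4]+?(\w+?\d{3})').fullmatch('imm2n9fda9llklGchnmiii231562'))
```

This matches one or more of one of [da9f] (captured); then one or more of a character in [j-l] (lazy), then a word character, then the literal 'ch' (captured); then one or more of a character in [l-p], then 3 to 4 of the literal 'i', then one or more of a character in [1-4] (lazy); then one or more of a word character (lazy), then exactly 3 of a digit (captured).
For `fullmatch`, every character of the input must be accounted for by the pattern.
Here the pattern can't cover the whole string, so the call returns None, and `bool(None)` is False.

False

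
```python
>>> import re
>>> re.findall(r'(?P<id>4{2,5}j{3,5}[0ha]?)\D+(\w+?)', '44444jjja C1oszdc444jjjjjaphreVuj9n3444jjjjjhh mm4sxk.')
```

The `?` after the quantifier makes it lazy — it takes as little as possible before letting the rest of the pattern try.
With 2 capturing groups, `findall` returns a 2-tuple per match.

[('44444jjja', '1'), ('444jjjjja', '9'), ('444jjjjjh', '4')]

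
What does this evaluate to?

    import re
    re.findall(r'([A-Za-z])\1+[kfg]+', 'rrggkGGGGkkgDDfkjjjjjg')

['r', 'G', 'D', 'j']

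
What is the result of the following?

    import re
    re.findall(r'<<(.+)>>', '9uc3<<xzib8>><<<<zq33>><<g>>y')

`findall` collects group 1 from the one match (1 total).

['xzib8>><<<<zq33>><<g']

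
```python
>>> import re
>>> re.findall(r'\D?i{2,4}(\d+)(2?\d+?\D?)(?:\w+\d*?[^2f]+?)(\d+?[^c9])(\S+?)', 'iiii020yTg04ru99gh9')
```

[('02', '0y', '9g', 'h')]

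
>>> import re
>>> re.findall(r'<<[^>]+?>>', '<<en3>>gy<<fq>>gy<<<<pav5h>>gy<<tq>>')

['<<en3>>', '<<fq>>', '<<<<pav5h>>', '<<tq>>']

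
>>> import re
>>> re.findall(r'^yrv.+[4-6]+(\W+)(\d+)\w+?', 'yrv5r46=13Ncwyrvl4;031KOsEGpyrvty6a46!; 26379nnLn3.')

[('!; ', '26379')]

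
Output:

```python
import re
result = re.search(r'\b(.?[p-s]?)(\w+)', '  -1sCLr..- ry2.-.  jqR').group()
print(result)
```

1sCLr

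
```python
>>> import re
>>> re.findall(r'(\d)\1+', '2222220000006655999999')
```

The backreference `\1` re-matches whatever the first group consumed, character for character.
Walking the string: at [0:6] match '222222', group 1 = '2'; at [6:12] match '000000', group 1 = '0'; at [12:14] match '66', group 1 = '6'; at [14:16] match '55', group 1 = '5'; at [16:22] match '999999', group 1 = '9'.
One capturing group, so `findall` returns just the captured substring from each match — 5 in all.

['2', '0', '6', '5', '9']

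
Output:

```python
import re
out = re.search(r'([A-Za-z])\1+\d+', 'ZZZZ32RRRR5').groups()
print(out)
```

After group 1 captures some text, `\1` only succeeds where that same text appears again.
Unlike `match`, `search` isn't anchored — it looks for the pattern anywhere in the string.
The match spans [0:6] → 'ZZZZ32'.
Captured: group 1 = 'Z'.

('Z',)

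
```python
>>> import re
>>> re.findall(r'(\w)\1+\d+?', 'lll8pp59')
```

A backreference is literal: `\1` must see the identical characters the first group matched.
Scanning left to right: at [0:4] match 'lll8', group 1 = 'l'; at [4:7] match 'pp5', group 1 = 'p'.
Because there's exactly one group, `findall` drops the full match and keeps group 1 from each hit.

['l', 'p']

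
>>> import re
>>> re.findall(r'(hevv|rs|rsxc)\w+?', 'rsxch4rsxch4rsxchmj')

`|` is ordered: at each position the engine commits to the first alternative that works.
Walking the string: at [0:3] match 'rsx', group 1 = 'rs'; at [6:9] match 'rsx', group 1 = 'rs'; at [12:15] match 'rsx', group 1 = 'rs'.
Because there's exactly one group, `findall` drops the full match and keeps group 1 from each hit.

['rs', 'rs', 'rs']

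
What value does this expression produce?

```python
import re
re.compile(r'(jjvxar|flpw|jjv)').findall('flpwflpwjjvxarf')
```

`|` is ordered: at each position the engine commits to the first alternative that works.
Walking the string: at [0:4] match 'flpw', group 1 = 'flpw'; at [4:8] match 'flpw', group 1 = 'flpw'; at [8:14] match 'jjvxar', group 1 = 'jjvxar'.
`findall` collects group 1 from each match (3 total).

['flpw', 'flpw', 'jjvxar']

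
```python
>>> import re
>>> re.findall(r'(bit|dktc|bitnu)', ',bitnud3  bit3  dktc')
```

['bit', 'bit', 'dktc']

The regex engine tests alternatives in the order written; an earlier branch that matches wins even if a later one would match more.
Walking the string: at [1:4] match 'bit', group 1 = 'bit'; at [10:13] match 'bit', group 1 = 'bit'; at [16:20] match 'dktc', group 1 = 'dktc'.
One capturing group, so `findall` returns just the captured substring from each match — 3 in all.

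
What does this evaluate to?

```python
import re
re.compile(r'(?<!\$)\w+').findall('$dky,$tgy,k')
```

['ky', 'gy', 'k']

A negative assertion filters positions out without eating any characters.
With no groups in the pattern, `findall` gives back each whole match — 3 here.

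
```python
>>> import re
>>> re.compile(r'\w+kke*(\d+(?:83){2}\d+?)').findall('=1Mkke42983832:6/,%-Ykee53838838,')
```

Pattern: one or more of a word character, then the literal 'kk', then zero or more of the literal 'e'; then one or more of a digit, then the literal '83' repeated 2 times, then one or more of a digit (lazy) (captured).
One capturing group, so `findall` returns just the captured substring from the one match — 1 in all.

['42983832']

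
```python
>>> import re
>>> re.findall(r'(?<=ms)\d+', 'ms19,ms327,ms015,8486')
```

Lookahead/lookbehind check context without consuming it, so the matched span excludes the asserted characters.
`findall` yields the raw match text (3 of them) because the pattern has no groups.

['19', '327', '015']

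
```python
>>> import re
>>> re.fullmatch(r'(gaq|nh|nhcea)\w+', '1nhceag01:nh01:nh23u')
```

`re.fullmatch` is like wrapping the pattern in `^…$` (in single-line mode).
Here the string isn't matched end-to-end, so the call returns None.

None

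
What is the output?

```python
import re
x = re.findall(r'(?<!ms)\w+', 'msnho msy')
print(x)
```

`(?!…)`/`(?<!…)` only lets a position through if the neighbouring text does NOT match; no characters are consumed.
No capturing groups, so `findall` returns the 2 full match strings.

['msnho', 'msy']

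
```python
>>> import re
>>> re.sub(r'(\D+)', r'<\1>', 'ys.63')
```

The pattern matches one or more of a non-digit (captured).
`\1` in the replacement pulls in group 1's text for each match.

'<ys.>63'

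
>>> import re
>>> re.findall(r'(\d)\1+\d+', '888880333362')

['8']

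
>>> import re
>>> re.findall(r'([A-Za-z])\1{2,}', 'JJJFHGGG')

A backreference is literal: `\1` must see the identical characters the first group matched.
Scanning left to right: at [0:3] match 'JJJ', group 1 = 'J'; at [5:8] match 'GGG', group 1 = 'G'.
Because there's exactly one group, `findall` drops the full match and keeps group 1 from each hit.

['J', 'G']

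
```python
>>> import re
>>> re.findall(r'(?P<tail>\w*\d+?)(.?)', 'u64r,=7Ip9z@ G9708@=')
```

The pattern matches zero or more of a word character, then one or more of a digit (lazy) (captured as 'tail'); then optionally any character (captured).
Scanning left to right: at [0:4] match 'u64r', groups = ('u64', 'r'); at [6:11] match '7Ip9z', groups = ('7Ip9', 'z'); at [13:19] match 'G9708@', groups = ('G9708', '@').
With 2 capturing groups, `findall` returns a 2-tuple per match.

[('u64', 'r'), ('7Ip9', 'z'), ('G9708', '@')]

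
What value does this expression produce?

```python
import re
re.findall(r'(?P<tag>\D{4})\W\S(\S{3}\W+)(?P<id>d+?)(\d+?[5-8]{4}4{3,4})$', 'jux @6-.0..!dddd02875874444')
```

[('jux ', '-.0..!', 'dddd', '02875874444')]

This matches exactly 4 of a non-digit (captured as 'tag'); then a non-word character, then a non-whitespace character; then exactly 3 of a non-whitespace character, then one or more of a non-word character (captured); then one or more of a literal 'd' (lazy) (captured as 'id'); then one or more of a digit (lazy), then exactly 4 of a character in [5-8], then 3 to 4 of the literal '4' (captured); then anchored at the end.
Scanning left to right: at [0:27] match 'jux @6-.0..!dddd02875874444', groups = ('jux ', '-.0..!', 'dddd', '02875874444').
Multiple groups make `findall` return tuples — one 4-tuple for the one match.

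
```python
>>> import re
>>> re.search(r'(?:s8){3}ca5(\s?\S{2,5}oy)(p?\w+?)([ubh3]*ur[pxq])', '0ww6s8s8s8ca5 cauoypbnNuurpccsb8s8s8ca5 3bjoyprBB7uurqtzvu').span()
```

(4, 27)

This matches the literal 's8' repeated 3 times, then the literal 'ca5'; then optionally whitespace, then 2 to 5 of a non-whitespace character, then the literal 'oy' (captured); then optionally the literal 'p', then one or more of a word character (lazy) (captured); then zero or more of one of [ubh3], then the literal 'ur', then one of [pxq] (captured).
`re.search` tries every starting position until one works.
The match spans [4:27] → 's8s8s8ca5 cauoypbnNuurp'.
Captured: group 1 = ' cauoy', group 2 = 'pbnN', group 3 = 'uurp'.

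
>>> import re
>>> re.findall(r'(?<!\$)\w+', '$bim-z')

['im', 'z']

The negative lookaround is zero-width — it rules out positions where the adjacent text would match, without consuming anything.
Walking the string: at [2:4] → 'im'; at [5:6] → 'z'.
No capturing groups, so `findall` returns the 2 full match strings.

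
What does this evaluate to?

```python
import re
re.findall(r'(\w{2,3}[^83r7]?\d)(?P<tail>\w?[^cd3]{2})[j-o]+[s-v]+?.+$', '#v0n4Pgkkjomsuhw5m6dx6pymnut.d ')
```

The pattern matches 2 to 3 of a word character, then optionally any character except [83r7], then a digit (captured); then optionally a word character, then exactly 2 of any character except [cd3] (captured as 'tail'); then one or more of a character in [j-o], then one or more of a character in [s-v] (lazy), then one or more of any character; then anchored at the end.
Scanning left to right: at [1:31] match 'v0n4Pgkkjomsuhw5m6dx6pymnut.d ', groups = ('v0n4', 'Pgk').
Multiple groups make `findall` return tuples — one 2-tuple for the one match.

[('v0n4', 'Pgk')]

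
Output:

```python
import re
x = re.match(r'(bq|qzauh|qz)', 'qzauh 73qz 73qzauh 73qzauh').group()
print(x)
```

qzauh

`re.match` only tries the pattern at the start of the string.
The match spans [0:5] → 'qzauh'.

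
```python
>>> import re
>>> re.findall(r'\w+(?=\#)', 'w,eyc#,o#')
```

['eyc', 'o']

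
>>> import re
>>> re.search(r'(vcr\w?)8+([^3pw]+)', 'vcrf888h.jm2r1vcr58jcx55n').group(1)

The match spans [0:25] → 'vcrf888h.jm2r1vcr58jcx55n'.
Captured: group 1 = 'vcrf', group 2 = 'h.jm2r1vcr58jcx55n'.

'vcrf'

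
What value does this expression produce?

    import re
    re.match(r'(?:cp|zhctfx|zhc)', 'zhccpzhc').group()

With `match`, the pattern is implicitly anchored at the beginning.
The match spans [0:3] → 'zhc'.

'zhc'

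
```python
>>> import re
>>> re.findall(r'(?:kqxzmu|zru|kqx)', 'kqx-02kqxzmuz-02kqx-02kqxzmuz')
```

['kqx', 'kqxzmu', 'kqx', 'kqxzmu']

`|` is ordered: at each position the engine commits to the first alternative that works.
Walking the string: at [0:3] → 'kqx'; at [6:12] → 'kqxzmu'; at [16:19] → 'kqx'; at [22:28] → 'kqxzmu'.
`findall` yields the raw match text (4 of them) because the pattern has no groups.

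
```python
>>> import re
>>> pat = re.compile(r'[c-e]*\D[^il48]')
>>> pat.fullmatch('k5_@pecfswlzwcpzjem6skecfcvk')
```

`re.fullmatch` is like wrapping the pattern in `^…$` (in single-line mode).
Here the string isn't matched end-to-end, so the call returns None.

None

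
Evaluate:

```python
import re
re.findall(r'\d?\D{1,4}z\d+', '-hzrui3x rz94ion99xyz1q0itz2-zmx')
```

['3x rz94', '9xyz1', '0itz2']

Pattern: optionally a digit, then 1 to 4 of a non-digit, then the literal 'z'; then one or more of a digit.
Matches: at [6:13] → '3x rz94'; at [17:22] → '9xyz1'; at [23:28] → '0itz2'.
With no groups in the pattern, `findall` gives back each whole match — 3 here.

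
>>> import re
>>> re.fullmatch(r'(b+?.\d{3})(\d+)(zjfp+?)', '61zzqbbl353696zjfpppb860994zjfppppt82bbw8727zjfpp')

None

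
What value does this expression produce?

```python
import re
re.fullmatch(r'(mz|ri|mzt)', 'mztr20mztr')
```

For `fullmatch`, every character of the input must be accounted for by the pattern.
Here the pattern can't cover the whole string, so the call returns None.

None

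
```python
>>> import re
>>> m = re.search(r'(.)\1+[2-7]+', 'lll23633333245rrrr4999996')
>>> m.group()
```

'lll23633333245'

`\1` is not a pattern — it's the concrete string captured by group 1, re-applied verbatim.
The match spans [0:14] → 'lll23633333245'.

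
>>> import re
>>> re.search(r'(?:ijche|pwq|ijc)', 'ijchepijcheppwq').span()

Branches in `(...|...)` are attempted left-to-right; the first branch that allows the whole pattern to succeed is taken.
The match spans [0:5] → 'ijche'.

(0, 5)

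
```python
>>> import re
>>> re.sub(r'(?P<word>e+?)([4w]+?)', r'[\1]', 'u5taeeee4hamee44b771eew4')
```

'u5ta[eeee]ham[ee]4b771[ee]4'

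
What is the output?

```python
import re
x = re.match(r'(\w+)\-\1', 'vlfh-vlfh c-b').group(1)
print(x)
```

vlfh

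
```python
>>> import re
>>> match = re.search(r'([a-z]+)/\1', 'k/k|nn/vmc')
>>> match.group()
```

'k/k'

A backreference is literal: `\1` must see the identical characters the first group matched.
The match spans [0:3] → 'k/k'.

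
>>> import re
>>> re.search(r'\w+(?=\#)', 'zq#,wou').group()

'zq'

The lookaround is zero-width — it requires the adjacent text to match without consuming it, so the asserted text isn't part of the match.
The match spans [0:2] → 'zq'.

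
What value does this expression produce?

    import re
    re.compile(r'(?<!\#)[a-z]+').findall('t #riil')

['t', 'iil']

The negative lookahead/lookbehind blocks any match where the forbidden context is present.
Walking the string: at [0:1] → 't'; at [4:7] → 'iil'.
Since nothing is captured, `findall` lists the 2 matched substrings directly.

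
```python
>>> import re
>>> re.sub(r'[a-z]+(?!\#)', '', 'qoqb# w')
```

`(?!…)`/`(?<!…)` only lets a position through if the neighbouring text does NOT match; no characters are consumed.
Every occurrence is swapped for ''.

'b# '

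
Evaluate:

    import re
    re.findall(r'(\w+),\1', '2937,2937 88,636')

After group 1 captures some text, `\1` only succeeds where that same text appears again.
Because there's exactly one group, `findall` drops the full match and keeps group 1 from the one hit.

['2937']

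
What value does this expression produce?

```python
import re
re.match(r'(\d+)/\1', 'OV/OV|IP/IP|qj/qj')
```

With `match`, the pattern is implicitly anchored at the beginning.
Here position 0 doesn't satisfy it, so the call returns None.

None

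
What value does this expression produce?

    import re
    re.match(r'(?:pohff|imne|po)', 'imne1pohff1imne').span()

(0, 4)

`re.match` won't scan ahead — the pattern has to work from the very first character.
The match spans [0:4] → 'imne'.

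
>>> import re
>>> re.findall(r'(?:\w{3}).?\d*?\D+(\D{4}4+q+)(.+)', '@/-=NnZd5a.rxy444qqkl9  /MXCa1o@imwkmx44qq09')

[('.rxy444qq', 'kl9  /MXCa1o@imwkmx44qq09')]

`findall` packs the 2 group values into a tuple for every match.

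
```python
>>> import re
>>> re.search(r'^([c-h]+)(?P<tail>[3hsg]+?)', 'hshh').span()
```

(0, 2)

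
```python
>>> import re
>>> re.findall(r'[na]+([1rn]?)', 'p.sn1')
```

Pattern: one or more of one of [na]; then optionally one of [1rn] (captured).
Because there's exactly one group, `findall` drops the full match and keeps group 1 from the one hit.

['1']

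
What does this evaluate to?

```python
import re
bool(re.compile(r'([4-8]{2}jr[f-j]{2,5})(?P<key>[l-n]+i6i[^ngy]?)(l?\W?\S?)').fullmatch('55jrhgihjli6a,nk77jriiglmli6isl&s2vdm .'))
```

This matches exactly 2 of a character in [4-8], then the literal 'jr', then 2 to 5 of a character in [f-j] (captured); then one or more of a character in [l-n], then the literal 'i6i', then optionally any character except [ngy] (captured as 'key'); then optionally a literal 'l', then optionally a non-word character, then optionally a non-whitespace character (captured).
`re.fullmatch` is like wrapping the pattern in `^…$` (in single-line mode).
Here the string isn't matched end-to-end, so the call returns None, and `bool(None)` is False.

False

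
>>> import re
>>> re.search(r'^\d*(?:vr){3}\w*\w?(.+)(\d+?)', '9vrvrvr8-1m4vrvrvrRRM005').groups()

The match spans [0:24] → '9vrvrvr8-1m4vrvrvrRRM005'.
Captured: group 1 = '-1m4vrvrvrRRM00', group 2 = '5'.

('-1m4vrvrvrRRM00', '5')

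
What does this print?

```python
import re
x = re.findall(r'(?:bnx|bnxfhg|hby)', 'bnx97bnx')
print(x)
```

['bnx', 'bnx']

`findall` yields the raw match text (2 of them) because the pattern has no groups.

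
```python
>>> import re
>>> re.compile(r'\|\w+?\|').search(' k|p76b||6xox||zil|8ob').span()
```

`re.search` scans for the first position where the pattern succeeds.
The match spans [2:8] → '|p76b|'.

(2, 8)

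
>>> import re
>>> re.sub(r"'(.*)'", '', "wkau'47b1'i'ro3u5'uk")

'wkauuk'

Matches: at [4:18] → "'47b1'i'ro3u5'".
`sub` substitutes '' at each match site.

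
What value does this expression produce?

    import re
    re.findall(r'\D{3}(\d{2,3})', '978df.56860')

['568']

With a single group, `findall` returns only what that group captured — 1 item.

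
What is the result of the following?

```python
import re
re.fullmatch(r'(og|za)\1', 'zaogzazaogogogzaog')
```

None

`\1` is not a pattern — it's the concrete string captured by group 1, re-applied verbatim.
`fullmatch` succeeds only if the pattern covers the string from start to end.
Here the pattern can't cover the whole string, so the call returns None.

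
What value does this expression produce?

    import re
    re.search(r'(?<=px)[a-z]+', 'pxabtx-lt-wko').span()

The `(?=…)`/`(?<=…)` assertion just peeks at neighbouring text; it doesn't advance the match position.
`re.search` tries every starting position until one works.
The match spans [2:6] → 'abtx'.

(2, 6)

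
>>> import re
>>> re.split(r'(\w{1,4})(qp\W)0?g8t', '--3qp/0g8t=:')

['--', '3', 'qp/', '=:']

The pattern matches 1 to 4 of a word character (captured); then the literal 'qp', then a non-word character (captured); then optionally the literal '0', then the literal 'g8t'.
Matches to split on: at [2:10] → '3qp/0g8t'.
With a capturing group present, the delimiter's captured portion is kept in the result list.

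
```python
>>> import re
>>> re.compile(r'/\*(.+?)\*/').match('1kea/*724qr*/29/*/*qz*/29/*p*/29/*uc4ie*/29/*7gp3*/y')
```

None

`re.match` only tries the pattern at the start of the string.
Here the string doesn't start with a match, so the call returns None.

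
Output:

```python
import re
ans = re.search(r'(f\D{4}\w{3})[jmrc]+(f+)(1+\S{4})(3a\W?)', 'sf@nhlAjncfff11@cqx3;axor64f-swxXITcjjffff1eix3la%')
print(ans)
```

None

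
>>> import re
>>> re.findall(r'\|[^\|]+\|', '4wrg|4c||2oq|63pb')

['|4c|', '|2oq|']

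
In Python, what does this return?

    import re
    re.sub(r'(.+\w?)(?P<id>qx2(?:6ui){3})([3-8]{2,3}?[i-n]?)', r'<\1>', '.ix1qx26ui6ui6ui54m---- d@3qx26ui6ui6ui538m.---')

The pattern matches one or more of any character, then optionally a word character (captured); then the literal 'qx2', then the literal '6ui' repeated 3 times (captured as 'id'); then 2 to 3 of a character in [3-8] (lazy), then optionally a character in [i-n] (captured).
Each match is replaced using the text its own group 1 captured.

'<.ix1qx26ui6ui6ui54m---- d@3>8m.---'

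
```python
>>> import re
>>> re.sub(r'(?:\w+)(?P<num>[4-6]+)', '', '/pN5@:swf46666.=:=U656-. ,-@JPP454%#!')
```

'/@:.=:=-. ,-@%#!'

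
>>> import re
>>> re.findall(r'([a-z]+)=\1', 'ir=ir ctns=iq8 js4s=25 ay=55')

['ir']

The backreference `\1` re-matches whatever the first group consumed, character for character.
Scanning left to right: at [0:5] match 'ir=ir', group 1 = 'ir'.
One capturing group, so `findall` returns just the captured substring from the one match — 1 in all.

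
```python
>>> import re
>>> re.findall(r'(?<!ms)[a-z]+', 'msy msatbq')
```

['msy', 'msatbq']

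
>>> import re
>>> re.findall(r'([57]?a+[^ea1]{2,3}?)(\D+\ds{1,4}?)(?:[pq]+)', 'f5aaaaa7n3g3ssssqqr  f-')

[('5aaaaa7n3', 'g3ssss')]

2 groups means the one result is a tuple of 2 captured strings — 1 here.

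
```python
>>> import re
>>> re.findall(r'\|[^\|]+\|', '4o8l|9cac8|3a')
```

['|9cac8|']

With no groups in the pattern, `findall` gives back each whole match — 1 here.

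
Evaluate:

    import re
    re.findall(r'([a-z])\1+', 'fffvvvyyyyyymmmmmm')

The backreference `\1` re-matches whatever the first group consumed, character for character.
Walking the string: at [0:3] match 'fff', group 1 = 'f'; at [3:6] match 'vvv', group 1 = 'v'; at [6:12] match 'yyyyyy', group 1 = 'y'; at [12:18] match 'mmmmmm', group 1 = 'm'.
Because there's exactly one group, `findall` drops the full match and keeps group 1 from each hit.

['f', 'v', 'y', 'm']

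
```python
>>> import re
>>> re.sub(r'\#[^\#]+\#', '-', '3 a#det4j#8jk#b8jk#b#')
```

'3 a-8jk-b#'

Each match is replaced by '-'.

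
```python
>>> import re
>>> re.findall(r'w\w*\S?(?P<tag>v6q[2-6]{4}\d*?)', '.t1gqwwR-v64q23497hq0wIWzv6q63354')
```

Pattern: a literal 'w', then zero or more of a word character, then optionally a non-whitespace character; then the literal 'v6q', then exactly 4 of a character in [2-6], then zero or more of a digit (lazy) (captured as 'tag').
Because the quantifier is non-greedy, it stops expanding at the earliest point where the rest of the pattern can succeed.
Matches: at [21:32] match 'wIWzv6q6335', group 1 = 'v6q6335'.
Because there's exactly one group, `findall` drops the full match and keeps group 1 from the one hit.

['v6q6335']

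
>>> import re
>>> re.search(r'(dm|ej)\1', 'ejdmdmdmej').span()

`\1` has to match the exact text group 1 already captured.
The match spans [2:6] → 'dmdm'.

(2, 6)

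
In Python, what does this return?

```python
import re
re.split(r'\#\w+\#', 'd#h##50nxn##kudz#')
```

The string is cut at each match, leaving 4 pieces.

['d', '', '', '']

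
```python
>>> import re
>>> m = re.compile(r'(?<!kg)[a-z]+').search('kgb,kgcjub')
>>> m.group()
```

`(?!…)`/`(?<!…)` only lets a position through if the neighbouring text does NOT match; no characters are consumed.
The match spans [0:3] → 'kgb'.

'kgb'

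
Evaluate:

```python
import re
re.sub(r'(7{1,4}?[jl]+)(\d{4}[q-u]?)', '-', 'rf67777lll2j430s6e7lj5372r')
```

'rf67777lll2j430s6e-'

Each match is replaced by '-'.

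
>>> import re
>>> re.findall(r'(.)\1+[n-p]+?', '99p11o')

['9', '1']

`\1` has to match the exact text group 1 already captured.
With a single group, `findall` returns only what that group captured — 2 items.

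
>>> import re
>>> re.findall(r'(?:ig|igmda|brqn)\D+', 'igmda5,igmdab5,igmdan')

Matches: at [0:5] → 'igmda'; at [7:13] → 'igmdab'; at [15:21] → 'igmdan'.
With no groups in the pattern, `findall` gives back each whole match — 3 here.

['igmda', 'igmdab', 'igmdan']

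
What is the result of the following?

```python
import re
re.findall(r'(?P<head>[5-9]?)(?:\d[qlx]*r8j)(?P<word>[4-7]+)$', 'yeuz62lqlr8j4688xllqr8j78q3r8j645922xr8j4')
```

[('', '4')]

This matches optionally a character in [5-9] (captured as 'head'); then a digit, then zero or more of one of [qlx], then the literal 'r8j' (non-capturing group); then one or more of a character in [4-7] (captured as 'word'); then anchored at the end.
Walking the string: at [35:41] match '2xr8j4', groups = ('', '4').
2 groups means the one result is a tuple of 2 captured strings — 1 here.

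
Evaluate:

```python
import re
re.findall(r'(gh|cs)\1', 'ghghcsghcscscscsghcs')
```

['gh', 'cs', 'cs']

`\1` is not a pattern — it's the concrete string captured by group 1, re-applied verbatim.
With a single group, `findall` returns only what that group captured — 3 items.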